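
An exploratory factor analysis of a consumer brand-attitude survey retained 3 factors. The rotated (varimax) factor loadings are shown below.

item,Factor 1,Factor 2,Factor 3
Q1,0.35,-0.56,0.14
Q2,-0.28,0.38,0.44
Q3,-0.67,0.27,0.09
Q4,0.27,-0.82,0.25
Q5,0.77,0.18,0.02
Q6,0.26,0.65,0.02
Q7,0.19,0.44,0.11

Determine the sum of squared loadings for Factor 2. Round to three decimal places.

SS loadings for Factor 2 = (-0.56)² + 0.38² + 0.27² + (-0.82)² + 0.18² + 0.65² + 0.44² = 0.3136 + 0.1444 + 0.0729 + 0.6724 + 0.0324 + 0.4225 + 0.1936 = 1.8518

1.852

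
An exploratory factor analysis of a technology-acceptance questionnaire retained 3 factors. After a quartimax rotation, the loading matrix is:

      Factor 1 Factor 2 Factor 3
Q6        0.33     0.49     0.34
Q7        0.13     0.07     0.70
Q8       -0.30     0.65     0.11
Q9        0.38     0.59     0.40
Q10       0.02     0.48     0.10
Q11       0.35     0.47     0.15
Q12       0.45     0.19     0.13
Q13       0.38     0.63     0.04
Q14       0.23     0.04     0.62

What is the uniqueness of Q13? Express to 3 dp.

0.457

h² = 0.38² + 0.63² + 0.04² = 0.1444 + 0.3969 + 0.0016 = 0.5429
Uniqueness u² = 1 − h² = 1 − 0.5429 = 0.4571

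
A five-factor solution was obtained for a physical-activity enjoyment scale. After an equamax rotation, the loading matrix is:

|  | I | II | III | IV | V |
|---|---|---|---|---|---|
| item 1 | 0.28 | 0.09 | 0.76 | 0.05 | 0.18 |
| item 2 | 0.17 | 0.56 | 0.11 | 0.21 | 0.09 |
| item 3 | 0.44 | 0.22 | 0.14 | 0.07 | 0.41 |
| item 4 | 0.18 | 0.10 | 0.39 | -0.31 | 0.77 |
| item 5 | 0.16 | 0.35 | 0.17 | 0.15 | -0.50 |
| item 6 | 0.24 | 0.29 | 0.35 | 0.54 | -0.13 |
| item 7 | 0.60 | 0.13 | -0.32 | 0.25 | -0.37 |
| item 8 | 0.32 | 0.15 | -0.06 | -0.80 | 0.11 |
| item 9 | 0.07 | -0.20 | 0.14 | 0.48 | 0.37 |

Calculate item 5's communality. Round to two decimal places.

0.45

h² = 0.16² + 0.35² + 0.17² + 0.15² + (-0.50)² = 0.0256 + 0.1225 + 0.0289 + 0.0225 + 0.2500 = 0.4495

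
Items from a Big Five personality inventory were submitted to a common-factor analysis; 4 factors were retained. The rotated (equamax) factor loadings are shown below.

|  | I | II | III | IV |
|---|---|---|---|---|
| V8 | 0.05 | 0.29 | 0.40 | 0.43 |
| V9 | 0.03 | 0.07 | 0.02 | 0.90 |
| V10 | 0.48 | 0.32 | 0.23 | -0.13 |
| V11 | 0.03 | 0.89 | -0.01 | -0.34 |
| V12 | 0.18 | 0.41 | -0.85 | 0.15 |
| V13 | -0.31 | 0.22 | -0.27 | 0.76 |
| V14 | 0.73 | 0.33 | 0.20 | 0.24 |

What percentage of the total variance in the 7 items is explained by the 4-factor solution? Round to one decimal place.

72.0%

SS loadings by factor: 0.8961, 1.3089, 1.0488, 1.7851; total = 5.0389.
Total variance with 7 standardized items is 7, so the solution explains 5.0389/7 = 0.7198 = 71.98%.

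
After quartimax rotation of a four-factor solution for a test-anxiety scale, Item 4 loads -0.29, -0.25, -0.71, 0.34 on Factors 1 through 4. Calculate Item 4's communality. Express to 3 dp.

0.766

h² = (-0.29)² + (-0.25)² + (-0.71)² + 0.34² = 0.0841 + 0.0625 + 0.5041 + 0.1156 = 0.7663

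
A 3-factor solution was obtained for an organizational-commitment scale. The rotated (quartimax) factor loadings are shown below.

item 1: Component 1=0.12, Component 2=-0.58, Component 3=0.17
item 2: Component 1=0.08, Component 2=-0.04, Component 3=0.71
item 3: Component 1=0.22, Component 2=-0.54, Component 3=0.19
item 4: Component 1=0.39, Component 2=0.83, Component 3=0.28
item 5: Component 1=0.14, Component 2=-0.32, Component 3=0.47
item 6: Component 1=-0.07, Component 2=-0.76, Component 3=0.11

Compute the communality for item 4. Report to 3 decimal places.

h² = 0.39² + 0.83² + 0.28² = 0.1521 + 0.6889 + 0.0784 = 0.9194

0.919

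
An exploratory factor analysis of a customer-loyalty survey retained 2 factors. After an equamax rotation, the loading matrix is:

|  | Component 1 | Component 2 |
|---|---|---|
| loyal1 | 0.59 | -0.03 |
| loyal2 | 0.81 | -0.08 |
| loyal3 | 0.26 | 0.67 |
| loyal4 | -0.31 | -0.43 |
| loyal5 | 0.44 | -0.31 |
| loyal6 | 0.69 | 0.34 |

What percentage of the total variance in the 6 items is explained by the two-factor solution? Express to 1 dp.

44.8%

Communalities: 0.3490, 0.6625, 0.5165, 0.2810, 0.2897, 0.5917; Σh² = 2.6904.
Total variance with 6 standardized items is 6, so the solution explains 2.6904/6 = 0.4484 = 44.84%.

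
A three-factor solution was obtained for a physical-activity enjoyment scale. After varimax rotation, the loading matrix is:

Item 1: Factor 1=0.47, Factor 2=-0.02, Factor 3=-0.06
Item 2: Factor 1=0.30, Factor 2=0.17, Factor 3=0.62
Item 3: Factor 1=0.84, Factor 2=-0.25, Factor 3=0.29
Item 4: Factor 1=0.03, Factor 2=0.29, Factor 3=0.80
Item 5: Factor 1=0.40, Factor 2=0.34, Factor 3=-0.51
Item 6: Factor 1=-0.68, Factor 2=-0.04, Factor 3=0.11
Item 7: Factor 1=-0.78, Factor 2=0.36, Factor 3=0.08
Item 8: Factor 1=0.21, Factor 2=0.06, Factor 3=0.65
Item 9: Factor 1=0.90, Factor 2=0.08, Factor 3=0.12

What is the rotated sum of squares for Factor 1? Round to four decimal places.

SS loadings for Factor 1 = 0.47² + 0.30² + 0.84² + 0.03² + 0.40² + (-0.68)² + (-0.78)² + 0.21² + 0.90² = 0.2209 + 0.0900 + 0.7056 + 0.0009 + 0.1600 + 0.4624 + 0.6084 + 0.0441 + 0.8100 = 3.1023

3.1023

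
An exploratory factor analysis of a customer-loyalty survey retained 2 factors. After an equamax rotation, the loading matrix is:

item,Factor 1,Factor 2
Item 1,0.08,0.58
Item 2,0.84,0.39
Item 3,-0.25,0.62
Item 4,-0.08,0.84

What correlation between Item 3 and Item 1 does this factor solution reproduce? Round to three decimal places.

0.340

r̂ = Σ λ_i·λ_j across factors = (-0.25)(0.08) + (0.62)(0.58)
  = -0.0200 +0.3596 = 0.3396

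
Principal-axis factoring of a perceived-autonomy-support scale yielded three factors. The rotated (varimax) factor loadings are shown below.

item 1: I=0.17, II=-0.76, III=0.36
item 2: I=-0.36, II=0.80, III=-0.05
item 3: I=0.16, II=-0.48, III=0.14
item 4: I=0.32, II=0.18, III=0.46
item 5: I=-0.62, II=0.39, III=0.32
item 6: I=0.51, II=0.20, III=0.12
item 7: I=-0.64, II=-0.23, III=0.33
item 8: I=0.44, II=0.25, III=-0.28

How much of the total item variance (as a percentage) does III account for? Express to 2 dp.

SS loadings for III = 0.36² + (-0.05)² + 0.14² + 0.46² + 0.32² + 0.12² + 0.33² + (-0.28)² = 0.6674
With 8 standardized items, total variance = 8. Proportion = 0.6674/8 = 0.0834 → 8.34%.

8.34%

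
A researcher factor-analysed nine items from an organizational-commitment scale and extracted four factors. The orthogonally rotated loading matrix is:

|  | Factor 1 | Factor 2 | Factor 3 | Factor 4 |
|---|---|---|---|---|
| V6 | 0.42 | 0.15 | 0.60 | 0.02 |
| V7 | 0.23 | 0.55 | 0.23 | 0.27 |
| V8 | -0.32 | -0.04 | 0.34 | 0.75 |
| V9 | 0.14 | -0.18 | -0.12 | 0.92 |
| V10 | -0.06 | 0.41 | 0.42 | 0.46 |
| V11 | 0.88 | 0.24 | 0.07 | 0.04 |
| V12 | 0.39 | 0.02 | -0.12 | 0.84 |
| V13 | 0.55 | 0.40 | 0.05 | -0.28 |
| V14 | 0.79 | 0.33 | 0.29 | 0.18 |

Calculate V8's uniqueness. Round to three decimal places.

0.218

h² = (-0.32)² + (-0.04)² + 0.34² + 0.75² = 0.1024 + 0.0016 + 0.1156 + 0.5625 = 0.7821
Uniqueness u² = 1 − h² = 1 − 0.7821 = 0.2179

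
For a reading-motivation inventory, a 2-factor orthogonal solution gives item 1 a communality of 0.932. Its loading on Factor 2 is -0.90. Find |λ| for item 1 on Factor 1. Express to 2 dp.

Under orthogonal rotation h² = Σλ², so λ_Factor 1² = h² − (0.8100) = 0.932 − 0.8100 = 0.1220.
|λ| = √0.1220 = 0.3493.

0.35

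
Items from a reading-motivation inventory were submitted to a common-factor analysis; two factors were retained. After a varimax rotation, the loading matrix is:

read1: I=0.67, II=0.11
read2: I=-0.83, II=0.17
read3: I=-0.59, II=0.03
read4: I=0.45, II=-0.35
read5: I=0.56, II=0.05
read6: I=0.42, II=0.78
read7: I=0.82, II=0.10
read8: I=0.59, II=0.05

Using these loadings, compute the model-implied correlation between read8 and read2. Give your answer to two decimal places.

-0.48

r̂ = Σ λ_i·λ_j across factors = (0.59)(-0.83) + (0.05)(0.17)
  = -0.4897 +0.0085 = -0.4812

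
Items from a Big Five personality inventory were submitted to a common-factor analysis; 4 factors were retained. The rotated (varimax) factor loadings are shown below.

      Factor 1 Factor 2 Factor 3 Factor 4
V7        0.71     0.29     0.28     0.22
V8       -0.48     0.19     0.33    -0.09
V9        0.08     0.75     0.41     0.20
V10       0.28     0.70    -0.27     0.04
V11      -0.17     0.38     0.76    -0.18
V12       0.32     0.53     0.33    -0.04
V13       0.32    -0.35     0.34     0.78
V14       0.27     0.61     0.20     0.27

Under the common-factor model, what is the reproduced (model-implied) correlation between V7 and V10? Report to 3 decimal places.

r̂ = Σ λ_i·λ_j across factors = (0.71)(0.28) + (0.29)(0.70) + (0.28)(-0.27) + (0.22)(0.04)
  = +0.1988 +0.2030 -0.0756 +0.0088 = 0.3350

0.335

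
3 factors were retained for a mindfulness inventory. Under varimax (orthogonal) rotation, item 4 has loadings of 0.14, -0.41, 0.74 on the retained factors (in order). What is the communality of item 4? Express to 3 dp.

0.735

h² = 0.14² + (-0.41)² + 0.74² = 0.0196 + 0.1681 + 0.5476 = 0.7353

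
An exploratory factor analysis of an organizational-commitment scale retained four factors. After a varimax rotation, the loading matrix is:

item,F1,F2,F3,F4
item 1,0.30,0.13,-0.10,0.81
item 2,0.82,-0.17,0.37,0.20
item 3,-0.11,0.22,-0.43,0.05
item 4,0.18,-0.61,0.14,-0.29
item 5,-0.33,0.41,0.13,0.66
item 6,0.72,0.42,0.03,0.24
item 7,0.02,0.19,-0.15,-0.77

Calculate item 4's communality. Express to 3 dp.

0.508

h² = 0.18² + (-0.61)² + 0.14² + (-0.29)² = 0.0324 + 0.3721 + 0.0196 + 0.0841 = 0.5082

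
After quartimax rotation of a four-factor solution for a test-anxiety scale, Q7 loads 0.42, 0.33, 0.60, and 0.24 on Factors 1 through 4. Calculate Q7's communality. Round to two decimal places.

0.70

h² = 0.42² + 0.33² + 0.60² + 0.24² = 0.1764 + 0.1089 + 0.3600 + 0.0576 = 0.7029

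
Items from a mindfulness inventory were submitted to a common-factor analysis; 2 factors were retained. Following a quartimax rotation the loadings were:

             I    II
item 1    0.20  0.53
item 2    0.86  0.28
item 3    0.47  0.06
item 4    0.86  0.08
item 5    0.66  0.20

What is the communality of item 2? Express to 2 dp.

h² = 0.86² + 0.28² = 0.7396 + 0.0784 = 0.8180

0.82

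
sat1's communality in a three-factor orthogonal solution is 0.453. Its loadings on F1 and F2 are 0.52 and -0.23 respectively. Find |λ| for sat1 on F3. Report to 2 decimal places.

0.36

Under orthogonal rotation h² = Σλ², so λ_F3² = h² − (0.3233) = 0.453 − 0.3233 = 0.1297.
|λ| = √0.1297 = 0.3601.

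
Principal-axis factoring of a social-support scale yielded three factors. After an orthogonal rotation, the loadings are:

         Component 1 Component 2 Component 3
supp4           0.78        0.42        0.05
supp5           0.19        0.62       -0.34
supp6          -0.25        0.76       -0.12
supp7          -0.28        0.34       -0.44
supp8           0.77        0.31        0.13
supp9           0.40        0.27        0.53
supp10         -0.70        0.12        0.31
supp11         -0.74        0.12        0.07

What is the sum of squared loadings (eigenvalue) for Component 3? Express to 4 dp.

SS loadings for Component 3 = 0.05² + (-0.34)² + (-0.12)² + (-0.44)² + 0.13² + 0.53² + 0.31² + 0.07² = 0.0025 + 0.1156 + 0.0144 + 0.1936 + 0.0169 + 0.2809 + 0.0961 + 0.0049 = 0.7249

0.7249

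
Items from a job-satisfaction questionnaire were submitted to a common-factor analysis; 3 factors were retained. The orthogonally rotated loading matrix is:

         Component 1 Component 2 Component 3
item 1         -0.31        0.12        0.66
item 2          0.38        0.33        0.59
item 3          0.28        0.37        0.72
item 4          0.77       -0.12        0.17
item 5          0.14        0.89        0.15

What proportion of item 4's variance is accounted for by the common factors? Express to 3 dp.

0.636

h² = 0.77² + (-0.12)² + 0.17² = 0.5929 + 0.0144 + 0.0289 = 0.6362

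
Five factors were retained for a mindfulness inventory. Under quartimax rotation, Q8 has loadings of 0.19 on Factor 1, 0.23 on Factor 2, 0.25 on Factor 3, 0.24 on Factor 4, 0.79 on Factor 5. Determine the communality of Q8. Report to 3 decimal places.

0.833

h² = 0.19² + 0.23² + 0.25² + 0.24² + 0.79² = 0.0361 + 0.0529 + 0.0625 + 0.0576 + 0.6241 = 0.8332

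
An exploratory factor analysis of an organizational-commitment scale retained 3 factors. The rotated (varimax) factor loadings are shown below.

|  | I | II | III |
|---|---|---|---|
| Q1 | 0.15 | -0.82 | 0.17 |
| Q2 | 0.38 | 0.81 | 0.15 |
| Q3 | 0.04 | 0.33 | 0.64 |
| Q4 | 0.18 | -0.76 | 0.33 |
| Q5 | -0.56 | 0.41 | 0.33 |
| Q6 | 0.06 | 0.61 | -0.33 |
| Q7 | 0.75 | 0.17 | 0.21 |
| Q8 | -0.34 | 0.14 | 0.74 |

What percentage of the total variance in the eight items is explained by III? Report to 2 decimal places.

SS loadings for III = 0.17² + 0.15² + 0.64² + 0.33² + 0.33² + (-0.33)² + 0.21² + 0.74² = 1.3794
With 8 standardized items, total variance = 8. Proportion = 1.3794/8 = 0.1724 → 17.24%.

17.24%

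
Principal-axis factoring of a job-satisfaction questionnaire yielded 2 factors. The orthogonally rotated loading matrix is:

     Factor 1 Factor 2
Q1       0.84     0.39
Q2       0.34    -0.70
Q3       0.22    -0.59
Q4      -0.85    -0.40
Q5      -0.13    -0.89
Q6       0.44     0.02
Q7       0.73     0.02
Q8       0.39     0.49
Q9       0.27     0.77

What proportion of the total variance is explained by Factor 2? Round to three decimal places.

0.308

SS loadings for Factor 2 = 0.39² + (-0.70)² + (-0.59)² + (-0.40)² + (-0.89)² + 0.02² + 0.02² + 0.49² + 0.77² = 2.7761
Proportion of variance = 2.7761 / 9 = 0.3085.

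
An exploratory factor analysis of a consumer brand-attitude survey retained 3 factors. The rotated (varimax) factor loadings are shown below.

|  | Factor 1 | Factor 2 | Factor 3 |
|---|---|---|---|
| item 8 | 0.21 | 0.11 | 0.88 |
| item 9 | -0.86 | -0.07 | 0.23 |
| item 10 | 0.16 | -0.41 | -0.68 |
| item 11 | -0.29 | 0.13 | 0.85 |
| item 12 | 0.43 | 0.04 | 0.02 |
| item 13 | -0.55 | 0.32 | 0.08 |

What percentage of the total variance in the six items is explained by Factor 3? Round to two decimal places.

SS loadings for Factor 3 = 0.88² + 0.23² + (-0.68)² + 0.85² + 0.02² + 0.08² = 2.0190
With 6 standardized items, total variance = 6. Proportion = 2.0190/6 = 0.3365 → 33.65%.

33.65%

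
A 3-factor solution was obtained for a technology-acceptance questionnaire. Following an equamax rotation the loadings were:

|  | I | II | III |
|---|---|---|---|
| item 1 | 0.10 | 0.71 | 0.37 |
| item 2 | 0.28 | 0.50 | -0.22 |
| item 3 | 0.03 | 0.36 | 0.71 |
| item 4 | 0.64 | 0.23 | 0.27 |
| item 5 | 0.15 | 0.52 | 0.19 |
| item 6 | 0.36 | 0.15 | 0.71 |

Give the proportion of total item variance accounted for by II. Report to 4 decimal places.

0.2049

SS loadings for II = 0.71² + 0.50² + 0.36² + 0.23² + 0.52² + 0.15² = 1.2295
Proportion of variance = 1.2295 / 6 = 0.2049.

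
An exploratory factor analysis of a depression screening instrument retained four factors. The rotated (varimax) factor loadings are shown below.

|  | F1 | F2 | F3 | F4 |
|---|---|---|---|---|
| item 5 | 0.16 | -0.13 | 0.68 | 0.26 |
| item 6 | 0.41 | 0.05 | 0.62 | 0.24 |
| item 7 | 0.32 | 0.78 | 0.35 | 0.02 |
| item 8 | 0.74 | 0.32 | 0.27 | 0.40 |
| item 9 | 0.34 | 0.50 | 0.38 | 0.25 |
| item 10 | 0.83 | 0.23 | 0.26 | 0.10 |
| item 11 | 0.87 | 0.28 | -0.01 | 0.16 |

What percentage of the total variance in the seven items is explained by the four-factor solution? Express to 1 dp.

Communalities: 0.5725, 0.6126, 0.8337, 0.8829, 0.5725, 0.8194, 0.8610; Σh² = 5.1546.
Total variance with 7 standardized items is 7, so the solution explains 5.1546/7 = 0.7364 = 73.64%.

73.6%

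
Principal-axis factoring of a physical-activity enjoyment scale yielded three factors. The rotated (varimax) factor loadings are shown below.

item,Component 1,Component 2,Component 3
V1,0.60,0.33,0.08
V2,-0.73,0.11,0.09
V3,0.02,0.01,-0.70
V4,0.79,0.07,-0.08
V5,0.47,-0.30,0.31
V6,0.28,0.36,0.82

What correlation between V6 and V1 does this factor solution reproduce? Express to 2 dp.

r̂ = Σ λ_i·λ_j across factors = (0.28)(0.60) + (0.36)(0.33) + (0.82)(0.08)
  = +0.1680 +0.1188 +0.0656 = 0.3524

0.35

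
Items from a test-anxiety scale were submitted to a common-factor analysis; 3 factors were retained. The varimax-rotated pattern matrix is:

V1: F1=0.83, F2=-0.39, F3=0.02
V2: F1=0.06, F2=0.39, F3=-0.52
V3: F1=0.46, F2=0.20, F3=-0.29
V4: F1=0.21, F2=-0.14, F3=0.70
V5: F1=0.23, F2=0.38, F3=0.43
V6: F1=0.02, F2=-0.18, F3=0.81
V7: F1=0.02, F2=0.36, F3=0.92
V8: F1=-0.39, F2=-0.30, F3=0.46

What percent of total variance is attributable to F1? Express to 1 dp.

14.4%

SS loadings for F1 = 0.83² + 0.06² + 0.46² + 0.21² + 0.23² + 0.02² + 0.02² + (-0.39)² = 1.1540
With 8 standardized items, total variance = 8. Proportion = 1.1540/8 = 0.1442 → 14.42%.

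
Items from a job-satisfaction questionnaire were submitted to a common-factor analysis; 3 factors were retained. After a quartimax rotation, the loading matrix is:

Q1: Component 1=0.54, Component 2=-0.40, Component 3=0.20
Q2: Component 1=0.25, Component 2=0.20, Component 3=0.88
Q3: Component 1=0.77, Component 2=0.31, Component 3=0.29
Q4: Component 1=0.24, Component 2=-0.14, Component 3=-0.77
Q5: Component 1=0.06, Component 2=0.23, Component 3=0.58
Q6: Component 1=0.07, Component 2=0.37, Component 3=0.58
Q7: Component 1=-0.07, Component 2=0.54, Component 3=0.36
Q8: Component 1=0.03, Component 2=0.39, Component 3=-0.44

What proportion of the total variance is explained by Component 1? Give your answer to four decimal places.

SS loadings for Component 1 = 0.54² + 0.25² + 0.77² + 0.24² + 0.06² + 0.07² + (-0.07)² + 0.03² = 1.0189
Proportion of variance = 1.0189 / 8 = 0.1274.

0.1274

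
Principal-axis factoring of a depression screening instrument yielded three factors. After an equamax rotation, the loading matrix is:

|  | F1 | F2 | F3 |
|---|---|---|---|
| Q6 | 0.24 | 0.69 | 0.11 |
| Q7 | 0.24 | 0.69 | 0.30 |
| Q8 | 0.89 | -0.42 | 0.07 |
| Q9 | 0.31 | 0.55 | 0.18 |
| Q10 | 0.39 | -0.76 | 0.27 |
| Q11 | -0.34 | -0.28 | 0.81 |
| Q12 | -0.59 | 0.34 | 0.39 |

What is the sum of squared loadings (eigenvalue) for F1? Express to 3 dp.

SS loadings for F1 = 0.24² + 0.24² + 0.89² + 0.31² + 0.39² + (-0.34)² + (-0.59)² = 0.0576 + 0.0576 + 0.7921 + 0.0961 + 0.1521 + 0.1156 + 0.3481 = 1.6192

1.619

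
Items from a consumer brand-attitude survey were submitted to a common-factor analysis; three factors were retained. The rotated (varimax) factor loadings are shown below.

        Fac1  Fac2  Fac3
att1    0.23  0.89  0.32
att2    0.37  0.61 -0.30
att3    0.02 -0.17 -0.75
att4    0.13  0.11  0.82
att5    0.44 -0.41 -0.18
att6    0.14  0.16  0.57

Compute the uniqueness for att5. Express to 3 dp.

0.606

h² = 0.44² + (-0.41)² + (-0.18)² = 0.1936 + 0.1681 + 0.0324 = 0.3941
Uniqueness u² = 1 − h² = 1 − 0.3941 = 0.6059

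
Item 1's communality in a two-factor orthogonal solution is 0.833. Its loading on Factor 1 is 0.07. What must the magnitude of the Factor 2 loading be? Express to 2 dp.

0.91

Under orthogonal rotation h² = Σλ², so λ_Factor 2² = h² − (0.0049) = 0.833 − 0.0049 = 0.8281.
|λ| = √0.8281 = 0.9100.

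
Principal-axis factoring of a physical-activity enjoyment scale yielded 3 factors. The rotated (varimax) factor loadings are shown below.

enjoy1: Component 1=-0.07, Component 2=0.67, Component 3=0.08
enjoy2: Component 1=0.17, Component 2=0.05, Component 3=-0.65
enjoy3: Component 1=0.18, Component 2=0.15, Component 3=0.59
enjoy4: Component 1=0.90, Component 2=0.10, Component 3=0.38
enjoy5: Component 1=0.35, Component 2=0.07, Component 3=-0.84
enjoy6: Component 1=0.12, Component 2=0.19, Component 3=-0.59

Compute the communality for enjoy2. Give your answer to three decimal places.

h² = 0.17² + 0.05² + (-0.65)² = 0.0289 + 0.0025 + 0.4225 = 0.4539

0.454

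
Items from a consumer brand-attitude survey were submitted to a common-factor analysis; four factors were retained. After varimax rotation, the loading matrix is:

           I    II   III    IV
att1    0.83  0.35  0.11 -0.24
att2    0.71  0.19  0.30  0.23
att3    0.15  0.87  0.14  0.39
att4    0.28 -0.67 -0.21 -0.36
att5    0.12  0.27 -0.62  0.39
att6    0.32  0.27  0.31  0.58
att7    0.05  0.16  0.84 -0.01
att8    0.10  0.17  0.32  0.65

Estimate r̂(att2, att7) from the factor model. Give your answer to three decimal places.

0.316

r̂ = Σ λ_i·λ_j across factors = (0.71)(0.05) + (0.19)(0.16) + (0.30)(0.84) + (0.23)(-0.01)
  = +0.0355 +0.0304 +0.2520 -0.0023 = 0.3156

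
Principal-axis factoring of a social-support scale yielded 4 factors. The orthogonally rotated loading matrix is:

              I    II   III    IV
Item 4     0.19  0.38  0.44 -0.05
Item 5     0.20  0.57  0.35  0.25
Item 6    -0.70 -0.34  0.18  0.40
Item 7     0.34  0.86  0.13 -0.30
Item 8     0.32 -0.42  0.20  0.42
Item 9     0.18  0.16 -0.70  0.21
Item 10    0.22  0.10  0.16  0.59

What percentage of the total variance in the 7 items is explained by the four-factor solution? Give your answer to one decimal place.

60.1%

Communalities: 0.3766, 0.5499, 0.7980, 0.9621, 0.4952, 0.5921, 0.4321; Σh² = 4.2060.
Total variance with 7 standardized items is 7, so the solution explains 4.2060/7 = 0.6009 = 60.09%.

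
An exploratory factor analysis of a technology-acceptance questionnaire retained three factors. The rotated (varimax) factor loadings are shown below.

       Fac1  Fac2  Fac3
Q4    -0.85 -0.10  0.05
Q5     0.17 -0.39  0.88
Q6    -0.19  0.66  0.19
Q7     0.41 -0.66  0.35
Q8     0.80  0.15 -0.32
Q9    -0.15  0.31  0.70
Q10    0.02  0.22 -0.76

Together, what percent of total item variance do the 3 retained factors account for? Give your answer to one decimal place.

70.3%

Communalities: 0.7350, 0.9554, 0.5078, 0.7262, 0.7649, 0.6086, 0.6264; Σh² = 4.9243.
Total variance with 7 standardized items is 7, so the solution explains 4.9243/7 = 0.7035 = 70.35%.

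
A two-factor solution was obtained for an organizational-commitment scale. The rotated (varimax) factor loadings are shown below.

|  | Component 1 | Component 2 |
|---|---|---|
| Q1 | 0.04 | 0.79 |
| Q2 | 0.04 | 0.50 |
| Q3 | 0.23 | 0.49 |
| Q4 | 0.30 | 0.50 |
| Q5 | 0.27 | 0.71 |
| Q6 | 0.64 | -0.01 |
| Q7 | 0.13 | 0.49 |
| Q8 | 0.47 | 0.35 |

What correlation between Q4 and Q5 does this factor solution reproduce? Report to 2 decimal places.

0.44

r̂ = Σ λ_i·λ_j across factors = (0.30)(0.27) + (0.50)(0.71)
  = +0.0810 +0.3550 = 0.4360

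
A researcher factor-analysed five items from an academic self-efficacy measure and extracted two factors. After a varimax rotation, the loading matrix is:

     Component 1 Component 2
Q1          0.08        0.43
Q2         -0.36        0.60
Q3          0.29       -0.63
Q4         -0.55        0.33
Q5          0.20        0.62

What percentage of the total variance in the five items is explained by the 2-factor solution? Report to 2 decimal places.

Communalities: 0.1913, 0.4896, 0.4810, 0.4114, 0.4244; Σh² = 1.9977.
Total variance with 5 standardized items is 5, so the solution explains 1.9977/5 = 0.3995 = 39.95%.

39.95%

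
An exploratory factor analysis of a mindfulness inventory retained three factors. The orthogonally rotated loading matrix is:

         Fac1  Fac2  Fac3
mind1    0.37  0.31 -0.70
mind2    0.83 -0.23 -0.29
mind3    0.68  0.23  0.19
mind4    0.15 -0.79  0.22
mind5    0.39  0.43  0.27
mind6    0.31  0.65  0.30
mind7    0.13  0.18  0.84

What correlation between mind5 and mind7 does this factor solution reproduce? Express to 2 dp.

r̂ = Σ λ_i·λ_j across factors = (0.39)(0.13) + (0.43)(0.18) + (0.27)(0.84)
  = +0.0507 +0.0774 +0.2268 = 0.3549

0.35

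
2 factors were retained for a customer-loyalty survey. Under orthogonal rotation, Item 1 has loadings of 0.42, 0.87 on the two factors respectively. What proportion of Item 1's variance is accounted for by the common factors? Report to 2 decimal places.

h² = 0.42² + 0.87² = 0.1764 + 0.7569 = 0.9333

0.93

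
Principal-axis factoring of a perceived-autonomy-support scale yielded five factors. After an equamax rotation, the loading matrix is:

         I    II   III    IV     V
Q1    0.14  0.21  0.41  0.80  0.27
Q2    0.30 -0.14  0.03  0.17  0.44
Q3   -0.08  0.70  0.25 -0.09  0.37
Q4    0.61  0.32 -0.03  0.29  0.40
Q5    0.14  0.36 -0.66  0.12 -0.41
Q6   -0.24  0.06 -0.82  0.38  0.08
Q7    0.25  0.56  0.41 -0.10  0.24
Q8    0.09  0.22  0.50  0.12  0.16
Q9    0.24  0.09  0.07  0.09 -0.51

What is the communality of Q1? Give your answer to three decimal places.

0.945

h² = 0.14² + 0.21² + 0.41² + 0.80² + 0.27² = 0.0196 + 0.0441 + 0.1681 + 0.6400 + 0.0729 = 0.9447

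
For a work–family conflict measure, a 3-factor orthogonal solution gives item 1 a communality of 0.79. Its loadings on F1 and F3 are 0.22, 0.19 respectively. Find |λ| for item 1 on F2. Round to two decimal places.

0.84

Under orthogonal rotation h² = Σλ², so λ_F2² = h² − (0.0845) = 0.79 − 0.0845 = 0.7055.
|λ| = √0.7055 = 0.8399.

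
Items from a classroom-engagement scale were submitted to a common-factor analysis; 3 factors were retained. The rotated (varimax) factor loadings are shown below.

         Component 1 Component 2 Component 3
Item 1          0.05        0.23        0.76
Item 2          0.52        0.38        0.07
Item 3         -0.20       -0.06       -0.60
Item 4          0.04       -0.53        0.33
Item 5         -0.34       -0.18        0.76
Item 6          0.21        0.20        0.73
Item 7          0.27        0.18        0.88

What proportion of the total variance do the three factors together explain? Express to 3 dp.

Communalities: 0.6330, 0.4197, 0.4036, 0.3914, 0.7256, 0.6170, 0.8797; Σh² = 4.0700.
Total variance with 7 standardized items is 7, so the solution explains 4.0700/7 = 0.5814.

0.581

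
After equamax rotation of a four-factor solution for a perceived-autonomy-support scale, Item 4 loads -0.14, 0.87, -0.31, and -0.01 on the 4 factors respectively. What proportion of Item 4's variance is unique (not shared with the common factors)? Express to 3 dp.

h² = (-0.14)² + 0.87² + (-0.31)² + (-0.01)² = 0.0196 + 0.7569 + 0.0961 + 0.0001 = 0.8727
Uniqueness u² = 1 − h² = 1 − 0.8727 = 0.1273

0.127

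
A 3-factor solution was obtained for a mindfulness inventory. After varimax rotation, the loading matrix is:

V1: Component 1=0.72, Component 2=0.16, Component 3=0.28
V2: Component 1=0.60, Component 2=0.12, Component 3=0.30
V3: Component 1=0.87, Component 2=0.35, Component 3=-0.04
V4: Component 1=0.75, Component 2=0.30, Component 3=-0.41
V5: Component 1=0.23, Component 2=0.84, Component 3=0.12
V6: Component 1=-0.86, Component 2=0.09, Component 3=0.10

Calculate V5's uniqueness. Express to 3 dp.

h² = 0.23² + 0.84² + 0.12² = 0.0529 + 0.7056 + 0.0144 = 0.7729
Uniqueness u² = 1 − h² = 1 − 0.7729 = 0.2271

0.227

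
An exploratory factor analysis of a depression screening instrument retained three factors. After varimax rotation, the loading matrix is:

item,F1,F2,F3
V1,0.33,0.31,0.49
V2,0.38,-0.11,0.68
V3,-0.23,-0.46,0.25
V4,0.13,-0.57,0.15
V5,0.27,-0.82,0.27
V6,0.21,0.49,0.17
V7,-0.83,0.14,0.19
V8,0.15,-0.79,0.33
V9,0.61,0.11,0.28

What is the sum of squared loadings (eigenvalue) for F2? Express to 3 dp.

2.213

SS loadings for F2 = 0.31² + (-0.11)² + (-0.46)² + (-0.57)² + (-0.82)² + 0.49² + 0.14² + (-0.79)² + 0.11² = 0.0961 + 0.0121 + 0.2116 + 0.3249 + 0.6724 + 0.2401 + 0.0196 + 0.6241 + 0.0121 = 2.2130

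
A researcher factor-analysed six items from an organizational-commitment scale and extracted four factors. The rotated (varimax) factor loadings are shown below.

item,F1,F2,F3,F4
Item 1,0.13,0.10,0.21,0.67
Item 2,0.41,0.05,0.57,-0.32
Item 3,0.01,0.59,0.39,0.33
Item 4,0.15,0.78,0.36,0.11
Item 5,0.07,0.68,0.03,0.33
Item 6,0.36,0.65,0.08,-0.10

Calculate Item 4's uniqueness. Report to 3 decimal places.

h² = 0.15² + 0.78² + 0.36² + 0.11² = 0.0225 + 0.6084 + 0.1296 + 0.0121 = 0.7726
Uniqueness u² = 1 − h² = 1 − 0.7726 = 0.2274

0.227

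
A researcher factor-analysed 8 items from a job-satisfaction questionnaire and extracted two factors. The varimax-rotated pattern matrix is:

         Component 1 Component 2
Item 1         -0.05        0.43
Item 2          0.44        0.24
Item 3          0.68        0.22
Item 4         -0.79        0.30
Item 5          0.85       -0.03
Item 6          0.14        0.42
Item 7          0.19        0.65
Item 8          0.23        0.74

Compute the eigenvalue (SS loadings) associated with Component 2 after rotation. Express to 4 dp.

1.5283

SS loadings for Component 2 = 0.43² + 0.24² + 0.22² + 0.30² + (-0.03)² + 0.42² + 0.65² + 0.74² = 0.1849 + 0.0576 + 0.0484 + 0.0900 + 0.0009 + 0.1764 + 0.4225 + 0.5476 = 1.5283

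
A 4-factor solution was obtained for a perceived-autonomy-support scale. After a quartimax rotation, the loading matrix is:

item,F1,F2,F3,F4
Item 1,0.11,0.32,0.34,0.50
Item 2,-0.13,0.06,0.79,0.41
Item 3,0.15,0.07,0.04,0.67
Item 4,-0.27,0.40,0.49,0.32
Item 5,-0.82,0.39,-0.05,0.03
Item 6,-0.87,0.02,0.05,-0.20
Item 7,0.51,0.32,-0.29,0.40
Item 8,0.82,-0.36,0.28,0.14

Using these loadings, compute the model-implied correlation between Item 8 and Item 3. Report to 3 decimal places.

0.203

r̂ = Σ λ_i·λ_j across factors = (0.82)(0.15) + (-0.36)(0.07) + (0.28)(0.04) + (0.14)(0.67)
  = +0.1230 -0.0252 +0.0112 +0.0938 = 0.2028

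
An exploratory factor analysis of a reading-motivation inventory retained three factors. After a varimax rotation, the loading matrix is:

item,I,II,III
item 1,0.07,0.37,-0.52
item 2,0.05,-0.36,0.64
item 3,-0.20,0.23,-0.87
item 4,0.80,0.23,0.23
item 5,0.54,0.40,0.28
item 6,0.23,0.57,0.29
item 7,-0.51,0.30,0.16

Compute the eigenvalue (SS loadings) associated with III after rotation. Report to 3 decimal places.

SS loadings for III = (-0.52)² + 0.64² + (-0.87)² + 0.23² + 0.28² + 0.29² + 0.16² = 0.2704 + 0.4096 + 0.7569 + 0.0529 + 0.0784 + 0.0841 + 0.0256 = 1.6779

1.678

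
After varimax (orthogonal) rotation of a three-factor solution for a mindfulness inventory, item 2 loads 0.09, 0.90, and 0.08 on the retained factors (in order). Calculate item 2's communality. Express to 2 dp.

h² = 0.09² + 0.90² + 0.08² = 0.0081 + 0.8100 + 0.0064 = 0.8245

0.82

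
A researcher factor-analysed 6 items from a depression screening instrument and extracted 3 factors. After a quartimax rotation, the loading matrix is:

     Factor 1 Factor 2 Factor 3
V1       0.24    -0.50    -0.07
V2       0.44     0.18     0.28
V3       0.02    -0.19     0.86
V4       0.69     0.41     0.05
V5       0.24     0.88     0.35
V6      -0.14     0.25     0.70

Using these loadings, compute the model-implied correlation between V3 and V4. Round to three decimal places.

-0.021

r̂ = Σ λ_i·λ_j across factors = (0.02)(0.69) + (-0.19)(0.41) + (0.86)(0.05)
  = +0.0138 -0.0779 +0.0430 = -0.0211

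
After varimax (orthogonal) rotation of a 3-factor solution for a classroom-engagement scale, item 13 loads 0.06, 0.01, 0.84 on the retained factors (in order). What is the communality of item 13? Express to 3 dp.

0.709

h² = 0.06² + 0.01² + 0.84² = 0.0036 + 0.0001 + 0.7056 = 0.7093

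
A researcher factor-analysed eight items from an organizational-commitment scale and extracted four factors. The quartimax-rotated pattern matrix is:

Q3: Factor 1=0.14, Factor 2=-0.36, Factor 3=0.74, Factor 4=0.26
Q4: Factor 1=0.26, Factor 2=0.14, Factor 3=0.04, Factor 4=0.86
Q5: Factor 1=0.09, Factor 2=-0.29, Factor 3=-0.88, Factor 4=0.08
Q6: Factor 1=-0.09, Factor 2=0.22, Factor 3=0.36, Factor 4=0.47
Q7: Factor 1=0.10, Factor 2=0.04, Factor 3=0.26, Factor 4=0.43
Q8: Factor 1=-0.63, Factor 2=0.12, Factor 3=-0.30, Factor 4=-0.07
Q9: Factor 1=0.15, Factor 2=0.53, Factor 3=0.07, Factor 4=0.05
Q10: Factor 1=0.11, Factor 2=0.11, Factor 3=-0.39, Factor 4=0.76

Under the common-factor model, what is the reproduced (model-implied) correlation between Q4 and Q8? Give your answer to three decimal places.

-0.219

r̂ = Σ λ_i·λ_j across factors = (0.26)(-0.63) + (0.14)(0.12) + (0.04)(-0.30) + (0.86)(-0.07)
  = -0.1638 +0.0168 -0.0120 -0.0602 = -0.2192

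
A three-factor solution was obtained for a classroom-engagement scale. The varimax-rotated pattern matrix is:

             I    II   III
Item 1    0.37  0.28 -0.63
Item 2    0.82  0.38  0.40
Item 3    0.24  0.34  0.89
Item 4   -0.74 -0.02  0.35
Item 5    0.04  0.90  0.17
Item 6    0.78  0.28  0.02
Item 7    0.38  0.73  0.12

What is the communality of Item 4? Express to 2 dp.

0.67

h² = (-0.74)² + (-0.02)² + 0.35² = 0.5476 + 0.0004 + 0.1225 = 0.6705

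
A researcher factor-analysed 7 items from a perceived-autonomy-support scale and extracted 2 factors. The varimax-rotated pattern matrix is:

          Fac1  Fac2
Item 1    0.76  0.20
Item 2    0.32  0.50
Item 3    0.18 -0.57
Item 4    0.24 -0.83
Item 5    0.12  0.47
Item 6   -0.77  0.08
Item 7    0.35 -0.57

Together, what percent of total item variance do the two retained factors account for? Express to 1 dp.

Communalities: 0.6176, 0.3524, 0.3573, 0.7465, 0.2353, 0.5993, 0.4474; Σh² = 3.3558.
Total variance with 7 standardized items is 7, so the solution explains 3.3558/7 = 0.4794 = 47.94%.

47.9%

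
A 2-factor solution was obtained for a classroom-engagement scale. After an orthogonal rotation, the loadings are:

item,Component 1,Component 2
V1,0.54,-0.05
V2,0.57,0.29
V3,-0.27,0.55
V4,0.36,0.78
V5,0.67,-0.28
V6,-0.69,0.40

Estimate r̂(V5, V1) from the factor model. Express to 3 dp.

r̂ = Σ λ_i·λ_j across factors = (0.67)(0.54) + (-0.28)(-0.05)
  = +0.3618 +0.0140 = 0.3758

0.376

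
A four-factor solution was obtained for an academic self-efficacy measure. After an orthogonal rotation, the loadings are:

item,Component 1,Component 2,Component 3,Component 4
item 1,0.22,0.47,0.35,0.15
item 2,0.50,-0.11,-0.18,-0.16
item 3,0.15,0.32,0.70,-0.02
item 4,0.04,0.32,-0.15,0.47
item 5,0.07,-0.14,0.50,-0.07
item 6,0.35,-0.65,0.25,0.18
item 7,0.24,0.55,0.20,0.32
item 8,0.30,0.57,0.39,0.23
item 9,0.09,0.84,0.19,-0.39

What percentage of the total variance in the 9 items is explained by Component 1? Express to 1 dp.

SS loadings for Component 1 = 0.22² + 0.50² + 0.15² + 0.04² + 0.07² + 0.35² + 0.24² + 0.30² + 0.09² = 0.6056
With 9 standardized items, total variance = 9. Proportion = 0.6056/9 = 0.0673 → 6.73%.

6.7%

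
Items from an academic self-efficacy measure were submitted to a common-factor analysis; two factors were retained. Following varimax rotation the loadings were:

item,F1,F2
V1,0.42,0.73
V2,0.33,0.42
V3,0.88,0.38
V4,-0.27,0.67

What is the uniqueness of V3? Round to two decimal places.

0.08

h² = 0.88² + 0.38² = 0.7744 + 0.1444 = 0.9188
Uniqueness u² = 1 − h² = 1 − 0.9188 = 0.0812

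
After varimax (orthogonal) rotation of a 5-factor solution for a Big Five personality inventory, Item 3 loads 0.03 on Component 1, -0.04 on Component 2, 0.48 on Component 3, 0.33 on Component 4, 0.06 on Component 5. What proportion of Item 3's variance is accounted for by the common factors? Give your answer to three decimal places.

h² = 0.03² + (-0.04)² + 0.48² + 0.33² + 0.06² = 0.0009 + 0.0016 + 0.2304 + 0.1089 + 0.0036 = 0.3454

0.345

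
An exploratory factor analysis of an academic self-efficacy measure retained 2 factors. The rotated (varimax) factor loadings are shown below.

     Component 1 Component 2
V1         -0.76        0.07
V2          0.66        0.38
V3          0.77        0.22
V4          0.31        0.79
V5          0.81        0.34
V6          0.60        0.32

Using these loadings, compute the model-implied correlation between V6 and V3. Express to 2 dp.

0.53

r̂ = Σ λ_i·λ_j across factors = (0.60)(0.77) + (0.32)(0.22)
  = +0.4620 +0.0704 = 0.5324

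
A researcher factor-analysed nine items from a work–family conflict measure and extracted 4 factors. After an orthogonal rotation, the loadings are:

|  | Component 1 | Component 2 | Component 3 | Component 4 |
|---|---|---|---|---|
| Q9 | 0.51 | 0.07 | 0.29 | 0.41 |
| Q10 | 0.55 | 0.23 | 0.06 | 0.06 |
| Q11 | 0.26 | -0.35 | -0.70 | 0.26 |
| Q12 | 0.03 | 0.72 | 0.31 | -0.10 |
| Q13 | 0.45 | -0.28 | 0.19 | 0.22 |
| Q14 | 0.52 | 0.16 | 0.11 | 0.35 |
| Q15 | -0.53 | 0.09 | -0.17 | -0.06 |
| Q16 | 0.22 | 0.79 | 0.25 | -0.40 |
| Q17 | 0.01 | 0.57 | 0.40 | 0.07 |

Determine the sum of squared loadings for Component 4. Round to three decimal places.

SS loadings for Component 4 = 0.41² + 0.06² + 0.26² + (-0.10)² + 0.22² + 0.35² + (-0.06)² + (-0.40)² + 0.07² = 0.1681 + 0.0036 + 0.0676 + 0.0100 + 0.0484 + 0.1225 + 0.0036 + 0.1600 + 0.0049 = 0.5887

0.589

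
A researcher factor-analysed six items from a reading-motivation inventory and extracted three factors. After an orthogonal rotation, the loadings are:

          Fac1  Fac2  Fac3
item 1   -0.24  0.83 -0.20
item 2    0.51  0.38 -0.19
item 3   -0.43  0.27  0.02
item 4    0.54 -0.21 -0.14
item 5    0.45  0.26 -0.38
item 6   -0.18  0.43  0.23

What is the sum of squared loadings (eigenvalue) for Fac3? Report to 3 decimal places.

0.293

SS loadings for Fac3 = (-0.20)² + (-0.19)² + 0.02² + (-0.14)² + (-0.38)² + 0.23² = 0.0400 + 0.0361 + 0.0004 + 0.0196 + 0.1444 + 0.0529 = 0.2934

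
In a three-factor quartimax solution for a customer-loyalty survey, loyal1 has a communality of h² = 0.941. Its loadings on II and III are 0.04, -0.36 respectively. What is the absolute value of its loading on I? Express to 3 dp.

Under orthogonal rotation h² = Σλ², so λ_I² = h² − (0.1312) = 0.941 − 0.1312 = 0.8098.
|λ| = √0.8098 = 0.8999.

0.900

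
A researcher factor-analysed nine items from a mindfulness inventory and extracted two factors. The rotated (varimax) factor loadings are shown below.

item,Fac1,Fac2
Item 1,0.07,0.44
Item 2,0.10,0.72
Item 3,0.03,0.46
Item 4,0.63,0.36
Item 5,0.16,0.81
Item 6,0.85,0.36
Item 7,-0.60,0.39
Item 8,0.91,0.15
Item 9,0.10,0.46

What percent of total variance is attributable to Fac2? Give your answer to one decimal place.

SS loadings for Fac2 = 0.44² + 0.72² + 0.46² + 0.36² + 0.81² + 0.36² + 0.39² + 0.15² + 0.46² = 2.2251
With 9 standardized items, total variance = 9. Proportion = 2.2251/9 = 0.2472 → 24.72%.

24.7%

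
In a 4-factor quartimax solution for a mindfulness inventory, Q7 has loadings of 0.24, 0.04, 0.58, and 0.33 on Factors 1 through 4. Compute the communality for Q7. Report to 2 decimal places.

0.50

h² = 0.24² + 0.04² + 0.58² + 0.33² = 0.0576 + 0.0016 + 0.3364 + 0.1089 = 0.5045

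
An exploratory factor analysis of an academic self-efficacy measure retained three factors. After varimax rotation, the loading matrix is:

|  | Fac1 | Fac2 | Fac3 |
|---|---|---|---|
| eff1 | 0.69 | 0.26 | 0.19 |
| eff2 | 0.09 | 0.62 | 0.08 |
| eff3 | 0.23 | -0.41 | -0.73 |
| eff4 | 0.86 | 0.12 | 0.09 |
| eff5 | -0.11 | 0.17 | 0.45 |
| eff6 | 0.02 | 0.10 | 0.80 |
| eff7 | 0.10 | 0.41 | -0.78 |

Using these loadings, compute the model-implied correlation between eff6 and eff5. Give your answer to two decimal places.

r̂ = Σ λ_i·λ_j across factors = (0.02)(-0.11) + (0.10)(0.17) + (0.80)(0.45)
  = -0.0022 +0.0170 +0.3600 = 0.3748

0.37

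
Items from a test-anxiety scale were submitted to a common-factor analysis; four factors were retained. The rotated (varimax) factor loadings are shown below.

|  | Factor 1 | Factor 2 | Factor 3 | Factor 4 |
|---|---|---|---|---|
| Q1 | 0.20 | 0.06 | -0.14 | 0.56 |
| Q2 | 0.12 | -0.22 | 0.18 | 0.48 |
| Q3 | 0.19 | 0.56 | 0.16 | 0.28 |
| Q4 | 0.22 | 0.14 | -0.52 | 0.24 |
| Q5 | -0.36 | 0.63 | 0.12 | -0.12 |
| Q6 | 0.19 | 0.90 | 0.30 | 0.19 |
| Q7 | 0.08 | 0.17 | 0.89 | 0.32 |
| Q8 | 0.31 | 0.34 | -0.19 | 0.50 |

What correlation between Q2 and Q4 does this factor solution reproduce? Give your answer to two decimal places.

r̂ = Σ λ_i·λ_j across factors = (0.12)(0.22) + (-0.22)(0.14) + (0.18)(-0.52) + (0.48)(0.24)
  = +0.0264 -0.0308 -0.0936 +0.1152 = 0.0172

0.02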